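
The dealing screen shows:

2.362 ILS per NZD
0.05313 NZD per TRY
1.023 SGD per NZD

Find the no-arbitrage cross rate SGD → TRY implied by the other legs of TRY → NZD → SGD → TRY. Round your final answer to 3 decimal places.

Known legs of the cycle: 0.05313 × 1.023 = 0.05435199
For no arbitrage the full-cycle product must be 1, so the missing rate is 1 / 0.05435199 ≈ 18.39859.

18.399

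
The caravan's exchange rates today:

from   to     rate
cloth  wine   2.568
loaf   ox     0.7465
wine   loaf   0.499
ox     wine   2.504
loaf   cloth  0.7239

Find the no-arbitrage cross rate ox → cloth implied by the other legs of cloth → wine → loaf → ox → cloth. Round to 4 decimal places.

Known legs of the cycle: 2.568 × 0.499 × 0.7465 = 0.956588988
For no arbitrage the full-cycle product must be 1, so the missing rate is 1 / 0.956588988 ≈ 1.045381.

1.0454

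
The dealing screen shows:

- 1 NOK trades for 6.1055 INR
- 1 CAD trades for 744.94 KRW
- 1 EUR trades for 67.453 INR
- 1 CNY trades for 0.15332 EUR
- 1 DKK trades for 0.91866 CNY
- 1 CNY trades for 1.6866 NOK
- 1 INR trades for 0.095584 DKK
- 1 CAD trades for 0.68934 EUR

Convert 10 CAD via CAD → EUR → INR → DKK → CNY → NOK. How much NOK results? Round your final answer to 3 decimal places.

68.863

10 CAD × 0.68934 = 6.8934 EUR
6.8934 EUR × 67.453 = 464.9805102 INR
464.9805102 INR × 0.095584 = 44.4446970869568 DKK
44.4446970869568 DKK × 0.91866 = 40.829565425903733888 CNY
40.829565425903733888 CNY × 1.6866 = 68.8631450473292375755008 NOK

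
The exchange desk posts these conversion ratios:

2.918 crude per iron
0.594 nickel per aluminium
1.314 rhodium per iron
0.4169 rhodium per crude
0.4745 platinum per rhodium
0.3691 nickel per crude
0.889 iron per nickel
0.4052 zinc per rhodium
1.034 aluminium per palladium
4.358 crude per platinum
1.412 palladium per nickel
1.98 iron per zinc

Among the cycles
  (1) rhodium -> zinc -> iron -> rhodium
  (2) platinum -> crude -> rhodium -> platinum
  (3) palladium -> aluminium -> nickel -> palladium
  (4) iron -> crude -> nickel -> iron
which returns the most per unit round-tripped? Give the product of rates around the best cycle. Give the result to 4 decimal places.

1.0542

(1) 0.4052 × 1.98 × 1.314 = 1.05422
(2) 4.358 × 0.4169 × 0.4745 = 0.86210
(3) 1.034 × 0.594 × 1.412 = 0.86724
(4) 2.918 × 0.3691 × 0.889 = 0.95748
Highest is cycle (1) at 1.0542 (>1, arbitrage).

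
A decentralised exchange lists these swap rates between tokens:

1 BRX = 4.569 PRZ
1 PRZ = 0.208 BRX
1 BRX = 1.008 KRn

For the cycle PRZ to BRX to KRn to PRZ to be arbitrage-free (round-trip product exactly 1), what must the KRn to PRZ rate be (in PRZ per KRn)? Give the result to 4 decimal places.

Known legs of the cycle: 0.208 × 1.008 = 0.209664
For no arbitrage the full-cycle product must be 1, so the missing rate is 1 / 0.209664 ≈ 4.769536.

4.7695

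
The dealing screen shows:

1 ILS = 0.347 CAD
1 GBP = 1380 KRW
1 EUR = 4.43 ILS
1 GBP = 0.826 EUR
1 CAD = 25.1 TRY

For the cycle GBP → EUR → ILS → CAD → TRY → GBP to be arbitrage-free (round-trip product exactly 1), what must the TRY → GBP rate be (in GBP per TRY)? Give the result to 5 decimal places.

Known legs of the cycle: 0.826 × 4.43 × 0.347 × 25.1 = 31.870360046
For no arbitrage the full-cycle product must be 1, so the missing rate is 1 / 31.870360046 ≈ 0.0313771.

0.03138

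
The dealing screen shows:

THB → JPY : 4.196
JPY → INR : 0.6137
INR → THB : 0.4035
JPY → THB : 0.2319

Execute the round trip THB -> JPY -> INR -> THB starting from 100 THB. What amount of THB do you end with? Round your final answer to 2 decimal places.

100 THB × 4.196 = 419.6 JPY
419.6 JPY × 0.6137 = 257.50852 INR
257.50852 INR × 0.4035 = 103.90468782 THB

103.90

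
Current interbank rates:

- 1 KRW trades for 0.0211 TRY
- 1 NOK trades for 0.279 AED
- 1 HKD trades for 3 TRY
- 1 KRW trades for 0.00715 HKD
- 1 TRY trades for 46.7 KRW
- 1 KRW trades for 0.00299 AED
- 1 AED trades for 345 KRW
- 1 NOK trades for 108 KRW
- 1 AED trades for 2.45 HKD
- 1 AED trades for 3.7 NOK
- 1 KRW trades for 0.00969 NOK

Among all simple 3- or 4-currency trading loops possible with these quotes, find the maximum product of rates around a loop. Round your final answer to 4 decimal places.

1.1948

NOK→KRW→AED→NOK: 108 × 0.00299 × 3.7 = 1.19480
TRY→KRW→AED→HKD→TRY: 46.7 × 0.00299 × 2.45 × 3 = 1.02630
TRY→KRW→HKD→TRY: 46.7 × 0.00715 × 3 = 1.00172
NOK→AED→KRW→NOK: 0.279 × 345 × 0.00969 = 0.93271
Maximum is NOK→KRW→AED→NOK at 1.1948; arbitrage exists.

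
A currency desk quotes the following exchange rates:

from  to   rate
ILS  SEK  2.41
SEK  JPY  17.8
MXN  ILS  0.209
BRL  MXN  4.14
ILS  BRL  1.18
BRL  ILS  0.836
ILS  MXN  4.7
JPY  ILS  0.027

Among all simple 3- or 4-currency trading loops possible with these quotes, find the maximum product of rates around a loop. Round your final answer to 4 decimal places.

ILS→SEK→JPY→ILS: 2.41 × 17.8 × 0.027 = 1.15825
MXN→ILS→BRL→MXN: 0.209 × 1.18 × 4.14 = 1.02101
Maximum is ILS→SEK→JPY→ILS at 1.1582; arbitrage exists.

1.1582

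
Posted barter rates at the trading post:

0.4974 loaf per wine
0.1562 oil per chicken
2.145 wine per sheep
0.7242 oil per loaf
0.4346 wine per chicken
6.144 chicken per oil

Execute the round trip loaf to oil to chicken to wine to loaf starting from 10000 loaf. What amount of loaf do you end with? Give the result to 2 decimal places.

10000 loaf × 0.7242 = 7242 oil
7242 oil × 6.144 = 44494.848 chicken
44494.848 chicken × 0.4346 = 19337.4609408 wine
19337.4609408 wine × 0.4974 = 9618.45307195392 loaf

9618.45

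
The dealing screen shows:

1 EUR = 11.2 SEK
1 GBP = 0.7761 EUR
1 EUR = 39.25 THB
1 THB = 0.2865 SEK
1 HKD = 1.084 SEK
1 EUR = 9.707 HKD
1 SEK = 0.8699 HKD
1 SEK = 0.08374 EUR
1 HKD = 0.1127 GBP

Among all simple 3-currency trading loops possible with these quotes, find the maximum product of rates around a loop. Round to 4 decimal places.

0.9417

SEK→EUR→THB→SEK: 0.08374 × 39.25 × 0.2865 = 0.94167
SEK→EUR→HKD→SEK: 0.08374 × 9.707 × 1.084 = 0.88114
GBP→EUR→HKD→GBP: 0.7761 × 9.707 × 0.1127 = 0.84904
Maximum is SEK→EUR→THB→SEK at 0.9417; no arbitrage — every cycle loses value.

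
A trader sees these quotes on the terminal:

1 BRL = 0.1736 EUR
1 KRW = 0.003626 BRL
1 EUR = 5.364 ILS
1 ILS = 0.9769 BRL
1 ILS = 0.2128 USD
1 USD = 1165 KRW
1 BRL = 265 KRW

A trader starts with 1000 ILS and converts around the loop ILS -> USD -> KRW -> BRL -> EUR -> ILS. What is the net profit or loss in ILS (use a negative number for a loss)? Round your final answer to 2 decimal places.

1000 ILS × 0.2128 = 212.8 USD
212.8 USD × 1165 = 247912 KRW
247912 KRW × 0.003626 = 898.928912 BRL
898.928912 BRL × 0.1736 = 156.0540591232 EUR
156.0540591232 EUR × 5.364 = 837.0739731368448 ILS
Net change: 837.0739731368448 − 1000 = -162.9260268631552 ILS

-162.93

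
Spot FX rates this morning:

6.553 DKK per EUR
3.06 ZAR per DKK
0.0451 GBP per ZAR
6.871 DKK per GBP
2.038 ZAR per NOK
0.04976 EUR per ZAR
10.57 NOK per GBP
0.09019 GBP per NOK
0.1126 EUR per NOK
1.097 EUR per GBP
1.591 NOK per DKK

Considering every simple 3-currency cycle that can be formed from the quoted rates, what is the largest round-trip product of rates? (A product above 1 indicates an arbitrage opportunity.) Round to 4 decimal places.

EUR→DKK→NOK→EUR: 6.553 × 1.591 × 0.1126 = 1.17395
EUR→DKK→ZAR→EUR: 6.553 × 3.06 × 0.04976 = 0.99780
DKK→NOK→GBP→DKK: 1.591 × 0.09019 × 6.871 = 0.98594
ZAR→GBP→NOK→ZAR: 0.0451 × 10.57 × 2.038 = 0.97153
ZAR→GBP→DKK→ZAR: 0.0451 × 6.871 × 3.06 = 0.94824
Maximum is EUR→DKK→NOK→EUR at 1.1739; arbitrage exists.

1.1739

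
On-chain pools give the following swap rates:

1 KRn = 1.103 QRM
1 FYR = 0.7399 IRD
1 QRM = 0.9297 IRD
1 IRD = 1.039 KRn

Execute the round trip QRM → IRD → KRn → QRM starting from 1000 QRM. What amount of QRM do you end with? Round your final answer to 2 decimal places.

1065.45

1000 QRM × 0.9297 = 929.7 IRD
929.7 IRD × 1.039 = 965.9583 KRn
965.9583 KRn × 1.103 = 1065.4520049 QRM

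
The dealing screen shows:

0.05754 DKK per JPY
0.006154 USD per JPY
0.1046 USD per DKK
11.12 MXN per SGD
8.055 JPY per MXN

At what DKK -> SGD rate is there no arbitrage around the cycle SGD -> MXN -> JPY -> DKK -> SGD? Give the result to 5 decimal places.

0.19403

Known legs of the cycle: 11.12 × 8.055 × 0.05754 = 5.153949864
For no arbitrage the full-cycle product must be 1, so the missing rate is 1 / 5.153949864 ≈ 0.1940259.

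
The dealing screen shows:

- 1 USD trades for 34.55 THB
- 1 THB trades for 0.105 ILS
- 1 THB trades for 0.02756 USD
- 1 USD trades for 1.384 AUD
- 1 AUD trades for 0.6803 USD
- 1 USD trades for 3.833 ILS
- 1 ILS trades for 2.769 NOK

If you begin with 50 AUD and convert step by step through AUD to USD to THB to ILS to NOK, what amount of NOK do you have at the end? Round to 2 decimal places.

50 AUD × 0.6803 = 34.015 USD
34.015 USD × 34.55 = 1175.21825 THB
1175.21825 THB × 0.105 = 123.39791625 ILS
123.39791625 ILS × 2.769 = 341.68883009625 NOK

341.69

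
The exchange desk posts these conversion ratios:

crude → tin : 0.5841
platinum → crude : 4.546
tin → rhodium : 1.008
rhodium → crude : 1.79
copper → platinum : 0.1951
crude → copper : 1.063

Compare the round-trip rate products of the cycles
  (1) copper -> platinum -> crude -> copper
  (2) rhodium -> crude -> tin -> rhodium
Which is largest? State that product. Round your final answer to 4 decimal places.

(1) 0.1951 × 4.546 × 1.063 = 0.94280
(2) 1.79 × 0.5841 × 1.008 = 1.05390
Highest is cycle (2) at 1.0539 (>1, arbitrage).

1.0539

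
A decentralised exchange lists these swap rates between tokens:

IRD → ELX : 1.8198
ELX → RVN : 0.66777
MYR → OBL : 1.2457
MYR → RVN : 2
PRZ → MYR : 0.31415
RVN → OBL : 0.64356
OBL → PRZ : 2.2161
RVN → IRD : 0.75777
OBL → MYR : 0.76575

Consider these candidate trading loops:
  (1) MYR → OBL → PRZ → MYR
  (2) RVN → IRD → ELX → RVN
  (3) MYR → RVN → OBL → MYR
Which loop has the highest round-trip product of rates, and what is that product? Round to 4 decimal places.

(1) 1.2457 × 2.2161 × 0.31415 = 0.86724
(2) 0.75777 × 1.8198 × 0.66777 = 0.92085
(3) 2 × 0.64356 × 0.76575 = 0.98561
Highest is cycle (3) at 0.9856 (≤1, no arbitrage).

0.9856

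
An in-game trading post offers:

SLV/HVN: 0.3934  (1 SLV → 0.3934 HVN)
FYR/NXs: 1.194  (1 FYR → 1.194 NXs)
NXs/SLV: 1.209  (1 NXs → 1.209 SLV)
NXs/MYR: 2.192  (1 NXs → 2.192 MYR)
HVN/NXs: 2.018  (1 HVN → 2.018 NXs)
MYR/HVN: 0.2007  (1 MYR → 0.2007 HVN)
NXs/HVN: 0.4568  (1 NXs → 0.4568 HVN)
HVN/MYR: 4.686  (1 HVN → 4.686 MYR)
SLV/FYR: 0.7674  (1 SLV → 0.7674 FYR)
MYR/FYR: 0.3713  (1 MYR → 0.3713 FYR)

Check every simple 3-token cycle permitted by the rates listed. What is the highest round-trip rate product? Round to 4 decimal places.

FYR→NXs→SLV→FYR: 1.194 × 1.209 × 0.7674 = 1.10778
FYR→NXs→MYR→FYR: 1.194 × 2.192 × 0.3713 = 0.97178
SLV→HVN→NXs→SLV: 0.3934 × 2.018 × 1.209 = 0.95980
HVN→NXs→MYR→HVN: 2.018 × 2.192 × 0.2007 = 0.88779
Maximum is FYR→NXs→SLV→FYR at 1.1078; arbitrage exists.

1.1078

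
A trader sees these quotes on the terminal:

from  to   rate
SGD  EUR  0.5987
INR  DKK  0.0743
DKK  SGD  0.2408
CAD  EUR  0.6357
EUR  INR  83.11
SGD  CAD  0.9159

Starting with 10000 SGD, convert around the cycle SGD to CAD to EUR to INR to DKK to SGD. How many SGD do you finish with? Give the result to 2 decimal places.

8657.63

10000 SGD × 0.9159 = 9159 CAD
9159 CAD × 0.6357 = 5822.3763 EUR
5822.3763 EUR × 83.11 = 483897.694293 INR
483897.694293 INR × 0.0743 = 35953.5986859699 DKK
35953.5986859699 DKK × 0.2408 = 8657.62656358155192 SGD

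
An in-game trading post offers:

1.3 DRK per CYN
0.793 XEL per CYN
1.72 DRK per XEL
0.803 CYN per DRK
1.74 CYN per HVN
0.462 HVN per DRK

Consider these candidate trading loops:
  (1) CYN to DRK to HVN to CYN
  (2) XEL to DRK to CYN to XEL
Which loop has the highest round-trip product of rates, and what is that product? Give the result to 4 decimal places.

(1) 1.3 × 0.462 × 1.74 = 1.04504
(2) 1.72 × 0.803 × 0.793 = 1.09526
Highest is cycle (2) at 1.0953 (>1, arbitrage).

1.0953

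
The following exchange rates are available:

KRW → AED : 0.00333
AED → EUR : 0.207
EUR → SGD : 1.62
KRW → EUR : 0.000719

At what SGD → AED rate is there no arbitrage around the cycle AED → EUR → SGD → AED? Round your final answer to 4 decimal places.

2.9820

Known legs of the cycle: 0.207 × 1.62 = 0.33534
For no arbitrage the full-cycle product must be 1, so the missing rate is 1 / 0.33534 ≈ 2.982048.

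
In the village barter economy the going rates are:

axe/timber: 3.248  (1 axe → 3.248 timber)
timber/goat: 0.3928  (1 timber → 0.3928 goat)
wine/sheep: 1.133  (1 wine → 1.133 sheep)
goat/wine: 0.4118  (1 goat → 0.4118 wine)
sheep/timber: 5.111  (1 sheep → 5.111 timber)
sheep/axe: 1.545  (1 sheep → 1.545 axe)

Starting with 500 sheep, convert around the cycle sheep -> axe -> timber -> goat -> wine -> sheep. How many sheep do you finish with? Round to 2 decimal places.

459.84

500 sheep × 1.545 = 772.5 axe
772.5 axe × 3.248 = 2509.08 timber
2509.08 timber × 0.3928 = 985.566624 goat
985.566624 goat × 0.4118 = 405.8563357632 wine
405.8563357632 wine × 1.133 = 459.8352284197056 sheep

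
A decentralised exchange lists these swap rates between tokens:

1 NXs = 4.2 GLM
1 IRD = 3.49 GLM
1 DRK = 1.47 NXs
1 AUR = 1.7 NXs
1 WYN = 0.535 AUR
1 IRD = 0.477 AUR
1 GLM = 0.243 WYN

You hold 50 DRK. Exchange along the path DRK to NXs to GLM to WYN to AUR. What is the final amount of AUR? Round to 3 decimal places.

40.133

50 DRK × 1.47 = 73.5 NXs
73.5 NXs × 4.2 = 308.7 GLM
308.7 GLM × 0.243 = 75.0141 WYN
75.0141 WYN × 0.535 = 40.1325435 AUR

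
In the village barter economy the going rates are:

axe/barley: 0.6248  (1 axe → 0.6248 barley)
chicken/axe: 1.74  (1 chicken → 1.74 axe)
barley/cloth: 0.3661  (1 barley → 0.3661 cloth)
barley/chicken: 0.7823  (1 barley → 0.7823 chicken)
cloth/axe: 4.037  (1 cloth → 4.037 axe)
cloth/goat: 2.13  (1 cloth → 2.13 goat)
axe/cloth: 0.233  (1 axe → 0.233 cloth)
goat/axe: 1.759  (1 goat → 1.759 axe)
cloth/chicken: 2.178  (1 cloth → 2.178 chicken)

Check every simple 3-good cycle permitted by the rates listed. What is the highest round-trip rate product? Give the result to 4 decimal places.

axe→barley→cloth→axe: 0.6248 × 0.3661 × 4.037 = 0.92342
axe→cloth→chicken→axe: 0.233 × 2.178 × 1.74 = 0.88300
axe→cloth→goat→axe: 0.233 × 2.13 × 1.759 = 0.87297
axe→barley→chicken→axe: 0.6248 × 0.7823 × 1.74 = 0.85048
Maximum is axe→barley→cloth→axe at 0.9234; no arbitrage — every cycle loses value.

0.9234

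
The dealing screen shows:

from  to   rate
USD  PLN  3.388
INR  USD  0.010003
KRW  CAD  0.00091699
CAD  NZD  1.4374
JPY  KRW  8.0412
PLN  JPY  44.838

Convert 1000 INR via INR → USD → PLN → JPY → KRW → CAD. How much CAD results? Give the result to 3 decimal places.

11.205

1000 INR × 0.010003 = 10.003 USD
10.003 USD × 3.388 = 33.890164 PLN
33.890164 PLN × 44.838 = 1519.567173432 JPY
1519.567173432 JPY × 8.0412 = 12219.1435550013984 KRW
12219.1435550013984 KRW × 0.00091699 = 11.204832448500732318816 CAD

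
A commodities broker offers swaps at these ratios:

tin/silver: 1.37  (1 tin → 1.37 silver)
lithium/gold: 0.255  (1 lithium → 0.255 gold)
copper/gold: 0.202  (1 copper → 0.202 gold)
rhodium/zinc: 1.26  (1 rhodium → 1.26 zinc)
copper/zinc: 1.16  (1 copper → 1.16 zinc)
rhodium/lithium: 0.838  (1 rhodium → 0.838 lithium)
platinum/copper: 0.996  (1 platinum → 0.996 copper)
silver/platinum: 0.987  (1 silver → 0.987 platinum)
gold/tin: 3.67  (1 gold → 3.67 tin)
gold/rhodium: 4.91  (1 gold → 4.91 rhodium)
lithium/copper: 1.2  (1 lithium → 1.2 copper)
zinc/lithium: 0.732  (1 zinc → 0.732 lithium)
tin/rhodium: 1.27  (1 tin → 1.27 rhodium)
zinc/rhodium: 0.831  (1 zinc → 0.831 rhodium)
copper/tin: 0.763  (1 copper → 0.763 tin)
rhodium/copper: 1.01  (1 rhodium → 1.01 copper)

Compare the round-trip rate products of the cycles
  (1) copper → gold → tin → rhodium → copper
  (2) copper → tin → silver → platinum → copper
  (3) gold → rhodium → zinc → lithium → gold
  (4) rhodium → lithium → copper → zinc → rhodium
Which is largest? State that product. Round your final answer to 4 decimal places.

1.1548

(1) 0.202 × 3.67 × 1.27 × 1.01 = 0.95092
(2) 0.763 × 1.37 × 0.987 × 0.996 = 1.02759
(3) 4.91 × 1.26 × 0.732 × 0.255 = 1.15479
(4) 0.838 × 1.2 × 1.16 × 0.831 = 0.96936
Highest is cycle (3) at 1.1548 (>1, arbitrage).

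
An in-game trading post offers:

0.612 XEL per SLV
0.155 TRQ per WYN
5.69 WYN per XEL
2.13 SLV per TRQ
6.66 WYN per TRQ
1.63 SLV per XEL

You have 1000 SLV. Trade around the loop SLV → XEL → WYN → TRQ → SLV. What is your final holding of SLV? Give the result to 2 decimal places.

1149.67

1000 SLV × 0.612 = 612 XEL
612 XEL × 5.69 = 3482.28 WYN
3482.28 WYN × 0.155 = 539.7534 TRQ
539.7534 TRQ × 2.13 = 1149.674742 SLV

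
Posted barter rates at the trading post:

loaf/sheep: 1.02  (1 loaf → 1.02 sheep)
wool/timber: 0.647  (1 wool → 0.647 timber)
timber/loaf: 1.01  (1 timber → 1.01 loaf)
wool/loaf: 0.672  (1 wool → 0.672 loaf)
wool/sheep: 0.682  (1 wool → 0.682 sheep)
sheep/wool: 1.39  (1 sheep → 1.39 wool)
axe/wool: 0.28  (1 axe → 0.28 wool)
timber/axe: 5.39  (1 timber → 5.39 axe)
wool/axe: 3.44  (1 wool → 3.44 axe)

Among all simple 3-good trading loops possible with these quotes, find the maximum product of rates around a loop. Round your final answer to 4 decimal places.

0.9765

timber→axe→wool→timber: 5.39 × 0.28 × 0.647 = 0.97645
loaf→sheep→wool→loaf: 1.02 × 1.39 × 0.672 = 0.95276
Maximum is timber→axe→wool→timber at 0.9765; no arbitrage — every cycle loses value.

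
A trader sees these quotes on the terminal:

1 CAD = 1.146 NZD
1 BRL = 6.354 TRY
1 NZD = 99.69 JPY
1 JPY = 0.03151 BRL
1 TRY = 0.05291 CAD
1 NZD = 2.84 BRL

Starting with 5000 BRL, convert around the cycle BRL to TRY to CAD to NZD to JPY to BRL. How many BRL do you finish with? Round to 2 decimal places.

6051.17

5000 BRL × 6.354 = 31770 TRY
31770 TRY × 0.05291 = 1680.9507 CAD
1680.9507 CAD × 1.146 = 1926.3695022 NZD
1926.3695022 NZD × 99.69 = 192039.775674318 JPY
192039.775674318 JPY × 0.03151 = 6051.17333149776018 BRL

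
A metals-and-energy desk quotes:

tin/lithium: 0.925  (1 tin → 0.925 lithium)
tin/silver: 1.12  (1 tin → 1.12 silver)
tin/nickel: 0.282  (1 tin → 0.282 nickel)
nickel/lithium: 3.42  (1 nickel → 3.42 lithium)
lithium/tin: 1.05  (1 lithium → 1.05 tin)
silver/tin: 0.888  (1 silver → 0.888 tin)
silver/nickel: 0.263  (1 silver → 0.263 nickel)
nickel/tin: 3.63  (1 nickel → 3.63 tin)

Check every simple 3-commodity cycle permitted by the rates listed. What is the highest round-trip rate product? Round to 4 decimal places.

1.0693

nickel→tin→silver→nickel: 3.63 × 1.12 × 0.263 = 1.06925
nickel→lithium→tin→nickel: 3.42 × 1.05 × 0.282 = 1.01266
Maximum is nickel→tin→silver→nickel at 1.0693; arbitrage exists.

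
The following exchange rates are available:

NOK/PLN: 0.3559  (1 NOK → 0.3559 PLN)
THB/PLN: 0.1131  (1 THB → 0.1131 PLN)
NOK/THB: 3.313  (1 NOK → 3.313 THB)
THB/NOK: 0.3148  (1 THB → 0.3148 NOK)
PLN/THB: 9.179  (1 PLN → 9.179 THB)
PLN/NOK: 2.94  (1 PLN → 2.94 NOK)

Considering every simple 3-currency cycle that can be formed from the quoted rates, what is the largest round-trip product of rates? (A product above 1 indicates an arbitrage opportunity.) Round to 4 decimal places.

THB→PLN→NOK→THB: 0.1131 × 2.94 × 3.313 = 1.10162
THB→NOK→PLN→THB: 0.3148 × 0.3559 × 9.179 = 1.02839
Maximum is THB→PLN→NOK→THB at 1.1016; arbitrage exists.

1.1016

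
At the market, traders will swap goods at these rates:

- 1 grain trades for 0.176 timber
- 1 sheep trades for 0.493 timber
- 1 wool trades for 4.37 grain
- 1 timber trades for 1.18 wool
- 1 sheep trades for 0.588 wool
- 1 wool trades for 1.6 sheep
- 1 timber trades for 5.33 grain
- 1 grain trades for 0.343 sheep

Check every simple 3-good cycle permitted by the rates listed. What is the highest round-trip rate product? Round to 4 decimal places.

sheep→timber→wool→sheep: 0.493 × 1.18 × 1.6 = 0.93078
grain→timber→wool→grain: 0.176 × 1.18 × 4.37 = 0.90756
grain→sheep→timber→grain: 0.343 × 0.493 × 5.33 = 0.90130
grain→sheep→wool→grain: 0.343 × 0.588 × 4.37 = 0.88136
Maximum is sheep→timber→wool→sheep at 0.9308; no arbitrage — every cycle loses value.

0.9308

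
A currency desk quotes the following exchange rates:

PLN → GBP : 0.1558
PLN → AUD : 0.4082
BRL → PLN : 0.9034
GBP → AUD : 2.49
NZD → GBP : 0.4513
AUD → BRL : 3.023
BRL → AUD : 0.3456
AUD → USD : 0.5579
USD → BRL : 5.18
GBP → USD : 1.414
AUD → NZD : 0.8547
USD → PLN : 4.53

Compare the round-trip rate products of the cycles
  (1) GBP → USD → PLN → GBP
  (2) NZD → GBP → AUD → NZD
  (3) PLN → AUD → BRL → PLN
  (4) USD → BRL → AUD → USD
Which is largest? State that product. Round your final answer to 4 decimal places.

(1) 1.414 × 4.53 × 0.1558 = 0.99796
(2) 0.4513 × 2.49 × 0.8547 = 0.96046
(3) 0.4082 × 3.023 × 0.9034 = 1.11479
(4) 5.18 × 0.3456 × 0.5579 = 0.99876
Highest is cycle (3) at 1.1148 (>1, arbitrage).

1.1148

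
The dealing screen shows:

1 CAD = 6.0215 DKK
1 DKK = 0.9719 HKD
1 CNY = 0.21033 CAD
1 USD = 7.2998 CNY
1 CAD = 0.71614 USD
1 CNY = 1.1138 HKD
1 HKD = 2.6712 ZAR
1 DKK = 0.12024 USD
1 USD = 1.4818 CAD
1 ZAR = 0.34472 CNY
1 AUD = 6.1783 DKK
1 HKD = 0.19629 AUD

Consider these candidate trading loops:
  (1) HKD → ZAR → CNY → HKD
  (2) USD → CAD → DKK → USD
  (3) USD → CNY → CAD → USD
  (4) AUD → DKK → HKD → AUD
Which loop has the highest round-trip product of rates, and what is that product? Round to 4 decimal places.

1.1787

(1) 2.6712 × 0.34472 × 1.1138 = 1.02560
(2) 1.4818 × 6.0215 × 0.12024 = 1.07286
(3) 7.2998 × 0.21033 × 0.71614 = 1.09954
(4) 6.1783 × 0.9719 × 0.19629 = 1.17866
Highest is cycle (4) at 1.1787 (>1, arbitrage).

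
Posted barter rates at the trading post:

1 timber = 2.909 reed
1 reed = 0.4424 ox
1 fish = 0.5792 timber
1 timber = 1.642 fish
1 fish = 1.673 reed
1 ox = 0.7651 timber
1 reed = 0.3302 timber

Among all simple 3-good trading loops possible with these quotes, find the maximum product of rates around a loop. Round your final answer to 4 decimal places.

0.9846

ox→timber→reed→ox: 0.7651 × 2.909 × 0.4424 = 0.98464
timber→fish→reed→timber: 1.642 × 1.673 × 0.3302 = 0.90708
Maximum is ox→timber→reed→ox at 0.9846; no arbitrage — every cycle loses value.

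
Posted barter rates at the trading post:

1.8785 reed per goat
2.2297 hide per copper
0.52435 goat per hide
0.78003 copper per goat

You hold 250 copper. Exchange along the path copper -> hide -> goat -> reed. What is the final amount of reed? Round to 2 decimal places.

250 copper × 2.2297 = 557.425 hide
557.425 hide × 0.52435 = 292.28579875 goat
292.28579875 goat × 1.8785 = 549.058872951875 reed

549.06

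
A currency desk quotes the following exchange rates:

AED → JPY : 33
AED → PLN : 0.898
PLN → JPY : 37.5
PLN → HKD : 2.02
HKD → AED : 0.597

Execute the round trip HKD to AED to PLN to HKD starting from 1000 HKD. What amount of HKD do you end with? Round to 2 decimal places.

1000 HKD × 0.597 = 597 AED
597 AED × 0.898 = 536.106 PLN
536.106 PLN × 2.02 = 1082.93412 HKD

1082.93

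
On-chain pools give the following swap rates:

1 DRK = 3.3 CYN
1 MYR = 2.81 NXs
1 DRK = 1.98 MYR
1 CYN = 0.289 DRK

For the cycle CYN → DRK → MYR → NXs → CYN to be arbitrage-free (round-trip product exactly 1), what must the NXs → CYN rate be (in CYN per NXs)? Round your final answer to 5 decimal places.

0.62191

Known legs of the cycle: 0.289 × 1.98 × 2.81 = 1.6079382
For no arbitrage the full-cycle product must be 1, so the missing rate is 1 / 1.6079382 ≈ 0.6219144.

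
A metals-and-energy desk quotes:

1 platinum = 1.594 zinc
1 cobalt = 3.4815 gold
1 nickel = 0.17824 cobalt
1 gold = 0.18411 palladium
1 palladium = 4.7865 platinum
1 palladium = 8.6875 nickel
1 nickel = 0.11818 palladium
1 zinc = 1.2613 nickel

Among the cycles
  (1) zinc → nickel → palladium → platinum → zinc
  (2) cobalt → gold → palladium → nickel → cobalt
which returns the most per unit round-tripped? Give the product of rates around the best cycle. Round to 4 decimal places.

1.1373

(1) 1.2613 × 0.11818 × 4.7865 × 1.594 = 1.13728
(2) 3.4815 × 0.18411 × 8.6875 × 0.17824 = 0.99253
Highest is cycle (1) at 1.1373 (>1, arbitrage).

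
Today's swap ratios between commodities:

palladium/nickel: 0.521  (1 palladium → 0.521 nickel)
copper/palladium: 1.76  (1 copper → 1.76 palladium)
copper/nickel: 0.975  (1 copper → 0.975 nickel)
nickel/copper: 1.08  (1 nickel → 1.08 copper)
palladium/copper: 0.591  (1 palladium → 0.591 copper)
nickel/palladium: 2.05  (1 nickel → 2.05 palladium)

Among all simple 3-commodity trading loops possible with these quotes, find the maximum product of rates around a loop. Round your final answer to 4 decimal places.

copper→nickel→palladium→copper: 0.975 × 2.05 × 0.591 = 1.18126
copper→palladium→nickel→copper: 1.76 × 0.521 × 1.08 = 0.99032
Maximum is copper→nickel→palladium→copper at 1.1813; arbitrage exists.

1.1813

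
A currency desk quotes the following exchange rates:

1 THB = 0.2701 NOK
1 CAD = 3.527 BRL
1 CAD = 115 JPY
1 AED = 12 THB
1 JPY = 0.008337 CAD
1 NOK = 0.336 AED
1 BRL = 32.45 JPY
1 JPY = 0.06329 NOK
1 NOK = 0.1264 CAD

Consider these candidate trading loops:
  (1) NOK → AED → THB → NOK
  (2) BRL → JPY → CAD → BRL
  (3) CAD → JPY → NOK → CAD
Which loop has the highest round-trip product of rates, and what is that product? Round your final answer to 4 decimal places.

1.0890

(1) 0.336 × 12 × 0.2701 = 1.08904
(2) 32.45 × 0.008337 × 3.527 = 0.95418
(3) 115 × 0.06329 × 0.1264 = 0.91998
Highest is cycle (1) at 1.0890 (>1, arbitrage).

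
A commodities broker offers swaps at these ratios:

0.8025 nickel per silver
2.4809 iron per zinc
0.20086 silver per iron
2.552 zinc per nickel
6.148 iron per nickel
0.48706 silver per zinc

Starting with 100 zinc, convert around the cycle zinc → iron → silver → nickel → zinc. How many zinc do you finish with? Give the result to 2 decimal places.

102.05

100 zinc × 2.4809 = 248.09 iron
248.09 iron × 0.20086 = 49.8313574 silver
49.8313574 silver × 0.8025 = 39.9896643135 nickel
39.9896643135 nickel × 2.552 = 102.053623328052 zinc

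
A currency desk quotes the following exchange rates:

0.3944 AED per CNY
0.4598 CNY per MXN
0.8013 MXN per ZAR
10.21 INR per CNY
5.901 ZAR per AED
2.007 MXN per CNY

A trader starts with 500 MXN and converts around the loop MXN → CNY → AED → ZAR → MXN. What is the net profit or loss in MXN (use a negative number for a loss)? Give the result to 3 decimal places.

500 MXN × 0.4598 = 229.9 CNY
229.9 CNY × 0.3944 = 90.67256 AED
90.67256 AED × 5.901 = 535.05877656 ZAR
535.05877656 ZAR × 0.8013 = 428.742597657528 MXN
Net change: 428.742597657528 − 500 = -71.257402342472 MXN

-71.257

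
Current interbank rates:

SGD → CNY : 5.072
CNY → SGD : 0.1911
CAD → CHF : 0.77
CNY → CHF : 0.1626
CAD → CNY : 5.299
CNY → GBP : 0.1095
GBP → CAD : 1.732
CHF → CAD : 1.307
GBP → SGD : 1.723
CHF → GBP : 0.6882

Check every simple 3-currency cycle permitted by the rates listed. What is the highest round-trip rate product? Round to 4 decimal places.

1.1261

CAD→CNY→CHF→CAD: 5.299 × 0.1626 × 1.307 = 1.12613
CAD→CNY→GBP→CAD: 5.299 × 0.1095 × 1.732 = 1.00498
CNY→GBP→SGD→CNY: 0.1095 × 1.723 × 5.072 = 0.95693
CAD→CHF→GBP→CAD: 0.77 × 0.6882 × 1.732 = 0.91781
Maximum is CAD→CNY→CHF→CAD at 1.1261; arbitrage exists.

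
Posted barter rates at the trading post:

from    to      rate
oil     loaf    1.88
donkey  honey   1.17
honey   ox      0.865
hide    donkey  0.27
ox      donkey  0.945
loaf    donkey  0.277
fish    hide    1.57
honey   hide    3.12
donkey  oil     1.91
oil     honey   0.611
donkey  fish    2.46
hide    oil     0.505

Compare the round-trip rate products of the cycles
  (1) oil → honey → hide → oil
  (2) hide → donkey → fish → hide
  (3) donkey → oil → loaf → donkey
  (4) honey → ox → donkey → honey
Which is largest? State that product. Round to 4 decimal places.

1.0428

(1) 0.611 × 3.12 × 0.505 = 0.96269
(2) 0.27 × 2.46 × 1.57 = 1.04279
(3) 1.91 × 1.88 × 0.277 = 0.99465
(4) 0.865 × 0.945 × 1.17 = 0.95639
Highest is cycle (2) at 1.0428 (>1, arbitrage).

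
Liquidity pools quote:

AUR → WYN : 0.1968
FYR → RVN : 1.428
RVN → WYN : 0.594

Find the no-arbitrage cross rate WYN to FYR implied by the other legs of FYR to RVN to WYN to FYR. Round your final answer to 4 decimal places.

Known legs of the cycle: 1.428 × 0.594 = 0.848232
For no arbitrage the full-cycle product must be 1, so the missing rate is 1 / 0.848232 ≈ 1.178923.

1.1789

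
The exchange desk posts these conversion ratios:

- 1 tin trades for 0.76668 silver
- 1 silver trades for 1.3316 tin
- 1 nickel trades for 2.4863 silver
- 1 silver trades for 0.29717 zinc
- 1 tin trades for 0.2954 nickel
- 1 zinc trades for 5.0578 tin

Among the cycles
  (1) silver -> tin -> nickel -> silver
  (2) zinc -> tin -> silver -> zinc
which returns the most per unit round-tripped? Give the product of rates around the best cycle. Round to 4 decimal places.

1.1523

(1) 1.3316 × 0.2954 × 2.4863 = 0.97800
(2) 5.0578 × 0.76668 × 0.29717 = 1.15234
Highest is cycle (2) at 1.1523 (>1, arbitrage).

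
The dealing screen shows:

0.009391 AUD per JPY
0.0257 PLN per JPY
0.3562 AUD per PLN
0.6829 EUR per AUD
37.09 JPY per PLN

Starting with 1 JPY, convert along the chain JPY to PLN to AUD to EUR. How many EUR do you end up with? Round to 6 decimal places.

1 JPY × 0.0257 = 0.0257 PLN
0.0257 PLN × 0.3562 = 0.00915434 AUD
0.00915434 AUD × 0.6829 = 0.006251498786 EUR

0.006251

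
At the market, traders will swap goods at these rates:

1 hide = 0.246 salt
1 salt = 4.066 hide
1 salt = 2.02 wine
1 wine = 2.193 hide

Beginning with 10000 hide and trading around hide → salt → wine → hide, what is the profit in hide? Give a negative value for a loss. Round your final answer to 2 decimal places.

10000 hide × 0.246 = 2460 salt
2460 salt × 2.02 = 4969.2 wine
4969.2 wine × 2.193 = 10897.4556 hide
Net change: 10897.4556 − 10000 = 897.4556 hide

897.46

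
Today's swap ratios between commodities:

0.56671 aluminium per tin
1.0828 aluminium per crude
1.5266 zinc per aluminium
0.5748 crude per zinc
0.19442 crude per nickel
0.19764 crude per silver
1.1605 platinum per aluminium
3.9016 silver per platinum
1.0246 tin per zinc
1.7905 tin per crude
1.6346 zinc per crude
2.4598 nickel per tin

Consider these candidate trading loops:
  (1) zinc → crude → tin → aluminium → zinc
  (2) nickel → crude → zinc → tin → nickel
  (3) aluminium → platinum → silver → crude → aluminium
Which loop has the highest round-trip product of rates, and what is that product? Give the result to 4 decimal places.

0.9690

(1) 0.5748 × 1.7905 × 0.56671 × 1.5266 = 0.89038
(2) 0.19442 × 1.6346 × 1.0246 × 2.4598 = 0.80095
(3) 1.1605 × 3.9016 × 0.19764 × 1.0828 = 0.96897
Highest is cycle (3) at 0.9690 (≤1, no arbitrage).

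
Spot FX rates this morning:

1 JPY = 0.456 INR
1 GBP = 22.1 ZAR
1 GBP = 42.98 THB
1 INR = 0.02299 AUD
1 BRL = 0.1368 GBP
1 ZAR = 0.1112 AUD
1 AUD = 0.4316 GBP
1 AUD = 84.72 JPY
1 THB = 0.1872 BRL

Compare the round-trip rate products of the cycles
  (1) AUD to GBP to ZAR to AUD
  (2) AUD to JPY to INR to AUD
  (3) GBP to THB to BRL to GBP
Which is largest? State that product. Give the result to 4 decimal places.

(1) 0.4316 × 22.1 × 0.1112 = 1.06067
(2) 84.72 × 0.456 × 0.02299 = 0.88816
(3) 42.98 × 0.1872 × 0.1368 = 1.10067
Highest is cycle (3) at 1.1007 (>1, arbitrage).

1.1007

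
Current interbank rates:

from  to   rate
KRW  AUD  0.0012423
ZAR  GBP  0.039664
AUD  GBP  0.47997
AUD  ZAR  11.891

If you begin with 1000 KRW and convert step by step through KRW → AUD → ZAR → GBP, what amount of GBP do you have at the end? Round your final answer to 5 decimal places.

1000 KRW × 0.0012423 = 1.2423 AUD
1.2423 AUD × 11.891 = 14.7721893 ZAR
14.7721893 ZAR × 0.039664 = 0.5859241163952 GBP

0.58592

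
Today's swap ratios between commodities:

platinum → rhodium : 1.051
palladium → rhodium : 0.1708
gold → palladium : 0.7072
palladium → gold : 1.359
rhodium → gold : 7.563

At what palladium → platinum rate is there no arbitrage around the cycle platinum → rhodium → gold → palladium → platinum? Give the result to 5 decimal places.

Known legs of the cycle: 1.051 × 7.563 × 0.7072 = 5.6213298336
For no arbitrage the full-cycle product must be 1, so the missing rate is 1 / 5.6213298336 ≈ 0.1778938.

0.17789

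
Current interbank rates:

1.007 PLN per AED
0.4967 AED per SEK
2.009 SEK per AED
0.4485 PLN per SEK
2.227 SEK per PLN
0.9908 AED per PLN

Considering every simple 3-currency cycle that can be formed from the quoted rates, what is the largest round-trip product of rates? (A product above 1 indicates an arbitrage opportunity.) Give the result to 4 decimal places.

1.1139

PLN→SEK→AED→PLN: 2.227 × 0.4967 × 1.007 = 1.11389
PLN→AED→SEK→PLN: 0.9908 × 2.009 × 0.4485 = 0.89275
Maximum is PLN→SEK→AED→PLN at 1.1139; arbitrage exists.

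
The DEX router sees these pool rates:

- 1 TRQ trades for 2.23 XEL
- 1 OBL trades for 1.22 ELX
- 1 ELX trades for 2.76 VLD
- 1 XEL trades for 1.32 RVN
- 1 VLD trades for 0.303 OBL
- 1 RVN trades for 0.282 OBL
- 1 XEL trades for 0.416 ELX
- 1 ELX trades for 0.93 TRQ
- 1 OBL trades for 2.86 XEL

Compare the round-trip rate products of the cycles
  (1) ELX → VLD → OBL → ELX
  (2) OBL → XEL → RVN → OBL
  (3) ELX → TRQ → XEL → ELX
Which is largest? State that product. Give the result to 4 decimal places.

(1) 2.76 × 0.303 × 1.22 = 1.02026
(2) 2.86 × 1.32 × 0.282 = 1.06461
(3) 0.93 × 2.23 × 0.416 = 0.86274
Highest is cycle (2) at 1.0646 (>1, arbitrage).

1.0646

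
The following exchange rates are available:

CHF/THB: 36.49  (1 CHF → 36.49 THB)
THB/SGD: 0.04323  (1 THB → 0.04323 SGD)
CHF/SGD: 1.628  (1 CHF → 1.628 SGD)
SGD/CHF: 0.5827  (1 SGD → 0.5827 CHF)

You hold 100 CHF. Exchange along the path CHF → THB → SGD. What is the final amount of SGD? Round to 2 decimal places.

157.75

100 CHF × 36.49 = 3649 THB
3649 THB × 0.04323 = 157.74627 SGD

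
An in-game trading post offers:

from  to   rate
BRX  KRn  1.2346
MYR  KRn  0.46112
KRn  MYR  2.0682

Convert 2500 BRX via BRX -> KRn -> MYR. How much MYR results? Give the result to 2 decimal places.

6383.50

2500 BRX × 1.2346 = 3086.5 KRn
3086.5 KRn × 2.0682 = 6383.4993 MYR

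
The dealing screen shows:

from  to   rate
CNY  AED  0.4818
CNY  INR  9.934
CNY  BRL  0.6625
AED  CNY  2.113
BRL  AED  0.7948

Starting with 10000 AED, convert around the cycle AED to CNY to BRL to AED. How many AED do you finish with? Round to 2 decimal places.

11126.11

10000 AED × 2.113 = 21130 CNY
21130 CNY × 0.6625 = 13998.625 BRL
13998.625 BRL × 0.7948 = 11126.10715 AED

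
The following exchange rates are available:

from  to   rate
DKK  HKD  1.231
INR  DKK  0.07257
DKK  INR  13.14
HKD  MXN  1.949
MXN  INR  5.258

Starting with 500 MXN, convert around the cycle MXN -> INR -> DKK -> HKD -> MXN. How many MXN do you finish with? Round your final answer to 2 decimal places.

457.74

500 MXN × 5.258 = 2629 INR
2629 INR × 0.07257 = 190.78653 DKK
190.78653 DKK × 1.231 = 234.85821843 HKD
234.85821843 HKD × 1.949 = 457.73866772007 MXN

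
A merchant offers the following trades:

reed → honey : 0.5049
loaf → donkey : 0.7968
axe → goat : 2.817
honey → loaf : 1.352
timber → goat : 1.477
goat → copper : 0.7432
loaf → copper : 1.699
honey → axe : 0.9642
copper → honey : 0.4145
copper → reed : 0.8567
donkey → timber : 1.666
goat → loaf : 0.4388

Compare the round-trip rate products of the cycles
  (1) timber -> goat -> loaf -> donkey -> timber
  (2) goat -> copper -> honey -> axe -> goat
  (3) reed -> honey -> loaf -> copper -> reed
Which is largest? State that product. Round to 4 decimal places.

0.9936

(1) 1.477 × 0.4388 × 0.7968 × 1.666 = 0.86034
(2) 0.7432 × 0.4145 × 0.9642 × 2.817 = 0.83673
(3) 0.5049 × 1.352 × 1.699 × 0.8567 = 0.99358
Highest is cycle (3) at 0.9936 (≤1, no arbitrage).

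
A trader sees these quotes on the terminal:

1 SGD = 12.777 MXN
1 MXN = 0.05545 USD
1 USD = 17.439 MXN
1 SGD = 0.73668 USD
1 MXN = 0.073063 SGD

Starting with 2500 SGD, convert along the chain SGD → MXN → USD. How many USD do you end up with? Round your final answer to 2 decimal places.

1771.21

2500 SGD × 12.777 = 31942.5 MXN
31942.5 MXN × 0.05545 = 1771.211625 USD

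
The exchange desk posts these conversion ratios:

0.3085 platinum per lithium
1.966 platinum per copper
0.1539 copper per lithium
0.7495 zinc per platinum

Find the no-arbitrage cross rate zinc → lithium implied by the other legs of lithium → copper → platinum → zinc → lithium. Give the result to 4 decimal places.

Known legs of the cycle: 0.1539 × 1.966 × 0.7495 = 0.2267742663
For no arbitrage the full-cycle product must be 1, so the missing rate is 1 / 0.2267742663 ≈ 4.409671.

4.4097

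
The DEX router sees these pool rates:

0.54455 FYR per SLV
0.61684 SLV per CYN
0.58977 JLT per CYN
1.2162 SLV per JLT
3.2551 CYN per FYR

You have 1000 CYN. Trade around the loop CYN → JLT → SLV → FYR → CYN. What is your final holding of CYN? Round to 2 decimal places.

1271.42

1000 CYN × 0.58977 = 589.77 JLT
589.77 JLT × 1.2162 = 717.278274 SLV
717.278274 SLV × 0.54455 = 390.5938841067 FYR
390.5938841067 FYR × 3.2551 = 1271.42215215571917 CYN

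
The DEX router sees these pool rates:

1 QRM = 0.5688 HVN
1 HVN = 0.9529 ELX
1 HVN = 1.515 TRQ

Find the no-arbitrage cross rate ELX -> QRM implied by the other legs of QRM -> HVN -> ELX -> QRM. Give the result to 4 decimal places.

Known legs of the cycle: 0.5688 × 0.9529 = 0.54200952
For no arbitrage the full-cycle product must be 1, so the missing rate is 1 / 0.54200952 ≈ 1.844986.

1.8450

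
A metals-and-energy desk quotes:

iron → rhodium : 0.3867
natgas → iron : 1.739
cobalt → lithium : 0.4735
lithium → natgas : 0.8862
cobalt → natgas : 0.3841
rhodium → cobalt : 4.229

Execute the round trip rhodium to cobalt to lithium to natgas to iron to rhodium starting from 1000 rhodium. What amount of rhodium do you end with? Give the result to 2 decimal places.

1193.34

1000 rhodium × 4.229 = 4229 cobalt
4229 cobalt × 0.4735 = 2002.4315 lithium
2002.4315 lithium × 0.8862 = 1774.5547953 natgas
1774.5547953 natgas × 1.739 = 3085.9507890267 iron
3085.9507890267 iron × 0.3867 = 1193.33717011662489 rhodium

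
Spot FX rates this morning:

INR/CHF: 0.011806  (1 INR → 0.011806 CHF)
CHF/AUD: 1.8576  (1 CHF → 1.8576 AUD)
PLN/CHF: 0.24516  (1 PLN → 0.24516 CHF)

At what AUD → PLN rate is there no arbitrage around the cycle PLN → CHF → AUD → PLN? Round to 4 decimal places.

Known legs of the cycle: 0.24516 × 1.8576 = 0.455409216
For no arbitrage the full-cycle product must be 1, so the missing rate is 1 / 0.455409216 ≈ 2.195827.

2.1958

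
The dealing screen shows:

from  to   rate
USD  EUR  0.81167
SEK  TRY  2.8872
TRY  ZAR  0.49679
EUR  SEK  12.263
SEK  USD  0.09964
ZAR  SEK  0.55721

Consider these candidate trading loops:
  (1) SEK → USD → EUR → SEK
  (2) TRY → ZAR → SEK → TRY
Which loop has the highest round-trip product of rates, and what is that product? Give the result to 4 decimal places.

(1) 0.09964 × 0.81167 × 12.263 = 0.99177
(2) 0.49679 × 0.55721 × 2.8872 = 0.79922
Highest is cycle (1) at 0.9918 (≤1, no arbitrage).

0.9918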